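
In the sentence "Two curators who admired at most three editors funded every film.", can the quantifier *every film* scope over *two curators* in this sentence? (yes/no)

Yes

*every film* is a matrix argument; only *two curators* is modified by the relative clause *who admired at most three editors*, so the RC island is irrelevant to the target quantifier.
Since no island is crossed, the inverse ordering is licensed alongside surface scope.
The sentence is scopally ambiguous between *two curators* > *every film* and *every film* > *two curators*.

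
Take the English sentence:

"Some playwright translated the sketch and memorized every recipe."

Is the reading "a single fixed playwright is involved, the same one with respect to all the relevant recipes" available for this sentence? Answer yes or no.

That reading corresponds to *some playwright* > *every recipe*.
Surface scope (*some playwright* > *every recipe*) is always derivable; islands only block QR, not in-situ interpretation.

Yes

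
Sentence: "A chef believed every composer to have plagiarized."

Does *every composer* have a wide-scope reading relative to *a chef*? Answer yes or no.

*every composer* is an ECM subject; ECM complements are not islands, and the embedded quantifier may take matrix scope.
Since no island is crossed, the inverse ordering is licensed alongside surface scope.

Yes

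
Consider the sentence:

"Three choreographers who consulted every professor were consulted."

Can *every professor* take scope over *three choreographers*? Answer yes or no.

No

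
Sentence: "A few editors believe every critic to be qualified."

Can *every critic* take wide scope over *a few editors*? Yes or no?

ECM infinitives lack a CP barrier, so *every critic* can QR over the matrix subject *a few editors*.
QR within a single clause is free, so the lower quantifier may take scope over the higher one.

Yes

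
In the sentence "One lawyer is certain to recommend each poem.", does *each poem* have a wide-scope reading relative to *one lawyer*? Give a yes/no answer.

The matrix predicate is a raising verb, whose infinitival complement is not a scope island — *each poem* can QR into the matrix clause.
With no island boundary between them, the object can take inverse scope over the subject via ordinary QR within the clause.

Yes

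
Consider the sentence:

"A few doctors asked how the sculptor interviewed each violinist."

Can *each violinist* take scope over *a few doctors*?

The target quantifier *each violinist* is part of the embedded question *how the sculptor interviewed each violinist*.
QR across an interrogative CP boundary is ruled out as a wh-island violation.
*each violinist* is confined to the island and cannot take scope over *a few doctors*.

No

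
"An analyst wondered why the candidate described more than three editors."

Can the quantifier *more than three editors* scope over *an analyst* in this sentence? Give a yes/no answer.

No

Structurally, *more than three editors* is inside the embedded question *why the candidate described more than three editors*.
QR across an interrogative CP boundary is ruled out as a wh-island violation.
So *more than three editors* cannot raise high enough to outscope *an analyst*; only the surface ordering *an analyst* > *more than three editors* is available.
(Only the surface reading survives: one fixed analyst with respect to all the relevant editors.)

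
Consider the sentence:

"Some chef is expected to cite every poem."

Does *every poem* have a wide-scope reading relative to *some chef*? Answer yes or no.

The matrix predicate is a raising verb, whose infinitival complement is not a scope island — *every poem* can QR into the matrix clause.
Nothing blocks QR of the lower DP to a position above the higher one, so inverse scope is available.

Yes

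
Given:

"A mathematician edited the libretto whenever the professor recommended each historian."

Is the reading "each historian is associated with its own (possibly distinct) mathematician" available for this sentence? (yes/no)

That reading corresponds to *each historian* > *a mathematician*.
The target quantifier *each historian* is part of the adjunct clause *whenever the professor recommended each historian*.
Adjuncts are opaque for quantifier raising; a quantifier in an adjunct stays inside it.
So the wide-scope reading for *each historian* is blocked.

No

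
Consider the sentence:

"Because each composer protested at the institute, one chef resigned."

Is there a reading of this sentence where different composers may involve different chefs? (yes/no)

No

That reading corresponds to *each composer* > *one chef*.
The target quantifier *each composer* is part of the adjunct clause *because each composer protested at the institute*.
Adjuncts are opaque for quantifier raising; a quantifier in an adjunct stays inside it.
So the wide-scope reading for *each composer* is blocked.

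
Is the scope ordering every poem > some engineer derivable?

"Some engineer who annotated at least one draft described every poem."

*every poem* sits in the matrix clause, not in the relative clause on *some engineer*.
With no island boundary between them, the object can take inverse scope over the subject via ordinary QR within the clause.

Yes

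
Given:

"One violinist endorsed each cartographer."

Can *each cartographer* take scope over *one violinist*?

Yes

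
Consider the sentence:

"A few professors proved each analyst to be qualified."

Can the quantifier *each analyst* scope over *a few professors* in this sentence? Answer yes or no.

The ECM infinitive is scope-transparent — *each analyst* is free to raise above *a few professors*.
Ordinary QR to a clause-peripheral position gives the wide-scope LF for the lower DP.

Yes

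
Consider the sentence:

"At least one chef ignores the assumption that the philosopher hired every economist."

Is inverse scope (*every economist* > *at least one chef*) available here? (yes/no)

*every economist* sits inside the complex NP *the assumption that the philosopher hired every economist*.
The complex NP is opaque for QR — the quantifier is frozen inside the noun's complement.
There is no licit LF on which *every economist* c-commands *at least one chef*.

No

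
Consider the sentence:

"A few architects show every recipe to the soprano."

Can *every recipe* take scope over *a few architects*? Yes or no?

Yes

Both DPs are arguments of the same predicate; there is no clause or island boundary between them.
No island intervenes, so both surface and inverse scope are derivable.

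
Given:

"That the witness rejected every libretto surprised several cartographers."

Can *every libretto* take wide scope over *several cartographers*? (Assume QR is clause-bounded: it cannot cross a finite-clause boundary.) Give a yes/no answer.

The DP *every libretto* is contained in the sentential subject *that the witness rejected every libretto*.
Sentential subjects are islands: a quantifier inside the subject clause cannot raise over the matrix predicate.
The ordering *every libretto* > *several cartographers* is therefore underivable.

No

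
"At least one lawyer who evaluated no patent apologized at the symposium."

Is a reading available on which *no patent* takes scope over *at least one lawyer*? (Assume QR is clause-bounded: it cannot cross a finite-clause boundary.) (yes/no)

No

*no patent* sits inside the relative clause *who evaluated no patent*.
A relative clause is a scope island — quantifier raising cannot cross its boundary.
So *no patent* cannot raise high enough to outscope *at least one lawyer*; only the surface ordering *at least one lawyer* > *no patent* is available.
(Only the surface reading survives: one fixed lawyer with respect to all the relevant patents.)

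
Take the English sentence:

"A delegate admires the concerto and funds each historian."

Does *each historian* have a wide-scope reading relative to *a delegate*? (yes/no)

The DP *each historian* is contained in one conjunct of the coordinate structure (*funds each historian*).
A quantifier cannot raise out of one conjunct of a coordination across the whole coordinate structure — the CSC applies to QR.
*each historian* is confined to the island and cannot take scope over *a delegate*.

No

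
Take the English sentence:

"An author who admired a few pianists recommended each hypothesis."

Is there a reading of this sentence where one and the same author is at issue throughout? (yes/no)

Yes

This is the *an author* > *each hypothesis* reading.
Nothing needs to raise for *an author* > *each hypothesis*, so no island constraint is at stake.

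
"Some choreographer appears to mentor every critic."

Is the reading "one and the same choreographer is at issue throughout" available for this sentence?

Yes

The paraphrase describes the scope ordering *some choreographer* > *every critic*.
Nothing needs to raise for *some choreographer* > *every critic*, so no island constraint is at stake.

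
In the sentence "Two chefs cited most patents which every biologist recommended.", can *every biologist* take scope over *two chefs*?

Structurally, *every biologist* is inside the relative clause *which every biologist recommended* modifying *most patents*.
Relative clauses block scope extraction: QR cannot target a position outside the modified NP.
So *every biologist* cannot raise high enough to outscope *two chefs*; only the surface ordering *two chefs* > *every biologist* is available.

No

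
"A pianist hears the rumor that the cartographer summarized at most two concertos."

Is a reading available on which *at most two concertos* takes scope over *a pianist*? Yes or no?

No

The DP *at most two concertos* is contained in the complex NP *the rumor that the cartographer summarized at most two concertos*.
Noun-complement clauses are scope islands (the Complex NP Constraint): a quantifier inside one cannot scope into the matrix.
The inverse ordering *at most two concertos* > *a pianist* is therefore underivable.
(Only the surface reading survives: one fixed pianist with respect to all the relevant concertos.)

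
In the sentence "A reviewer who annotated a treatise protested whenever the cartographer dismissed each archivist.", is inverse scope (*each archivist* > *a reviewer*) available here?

*each archivist* occurs within the adjunct clause *whenever the cartographer dismissed each archivist*.
The adjunct-island constraint bars QR out of an adverbial clause.
So *each archivist* cannot raise high enough to outscope *a reviewer*; only the surface ordering *a reviewer* > *each archivist* is available.

No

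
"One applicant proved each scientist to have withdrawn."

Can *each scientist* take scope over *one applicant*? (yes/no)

*each scientist* is the subject of an ECM infinitive — the infinitival complement of an ECM verb is not a scope island, so *each scientist* can raise into the matrix clause.
Clause-internal QR can adjoin the lower DP above the subject, yielding the inverse reading.
So *each scientist* > *one applicant* is among the available readings.

Yes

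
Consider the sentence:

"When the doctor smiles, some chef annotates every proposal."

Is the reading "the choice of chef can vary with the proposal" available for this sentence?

Yes

This is the *every proposal* > *some chef* reading.
The adjunct island is irrelevant here — *every proposal* and *some chef* are both in the matrix clause.
QR within a single clause is free, so the lower quantifier may take scope over the higher one.
Both orderings are possible: *some chef* > *every proposal* and *every proposal* > *some chef*.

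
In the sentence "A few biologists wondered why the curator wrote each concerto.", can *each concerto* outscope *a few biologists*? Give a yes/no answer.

*each concerto* is embedded in the embedded question *why the curator wrote each concerto*.
Embedded wh-clauses are opaque for QR, so the quantifier stays inside the question.
Hence only narrow scope for *each concerto* (under *a few biologists*) survives.

No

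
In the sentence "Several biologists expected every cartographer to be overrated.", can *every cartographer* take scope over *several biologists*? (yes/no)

Yes

*every cartographer* is an ECM subject; ECM complements are not islands, and the embedded quantifier may take matrix scope.
With no island boundary between them, the object can take inverse scope over the subject via ordinary QR within the clause.
Both orderings are possible: *several biologists* > *every cartographer* and *every cartographer* > *several biologists*.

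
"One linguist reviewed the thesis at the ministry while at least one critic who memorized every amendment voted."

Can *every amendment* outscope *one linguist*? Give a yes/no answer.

Structurally, *every amendment* is inside the relative clause *who memorized every amendment*, which is itself inside the adjunct *while at least one critic who memorized every amendment voted*.
Nested islands: the RC island is itself inside an adjunct island, so wide scope is doubly excluded.
So *every amendment* cannot raise high enough to outscope *one linguist*; only the surface ordering *one linguist* > *every amendment* is available.

No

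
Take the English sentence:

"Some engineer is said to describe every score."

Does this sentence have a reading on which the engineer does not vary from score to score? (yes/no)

The paraphrase describes the scope ordering *some engineer* > *every score*.
Surface scope (*some engineer* > *every score*) is always derivable; islands only block QR, not in-situ interpretation.

Yes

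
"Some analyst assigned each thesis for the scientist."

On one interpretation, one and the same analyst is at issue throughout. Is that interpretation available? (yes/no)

The described interpretation is the *some analyst* > *each thesis* scoping.
That is the surface-scope ordering, which is always one of the available readings — island constraints only ever restrict inverse scope.

Yes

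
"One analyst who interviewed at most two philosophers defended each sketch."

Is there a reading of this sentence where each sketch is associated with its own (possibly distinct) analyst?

Yes

This is the *each sketch* > *one analyst* reading.
Although the sentence contains a relative clause (*who interviewed at most two philosophers*), *each sketch* is outside it, in the matrix VP.
Nothing blocks QR of the lower DP to a position above the higher one, so inverse scope is available.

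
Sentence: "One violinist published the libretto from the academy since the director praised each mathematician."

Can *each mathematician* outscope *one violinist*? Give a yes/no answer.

The DP *each mathematician* is contained in the adjunct clause *since the director praised each mathematician*.
Since the clause is an adjunct (not a complement), the Adjunct Condition blocks QR across its edge.
So *each mathematician* cannot raise to a position above *one violinist*.
(Only the surface reading survives: one fixed violinist with respect to all the relevant mathematicians.)

No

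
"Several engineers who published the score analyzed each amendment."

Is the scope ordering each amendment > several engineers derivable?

Yes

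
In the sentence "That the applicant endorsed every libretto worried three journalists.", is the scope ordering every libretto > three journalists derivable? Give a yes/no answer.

No

*every libretto* sits inside the sentential subject *that the applicant endorsed every libretto*.
The Sentential Subject Constraint rules out raising the quantifier out of the that-clause subject.
There is no licit LF on which *every libretto* c-commands *three journalists*.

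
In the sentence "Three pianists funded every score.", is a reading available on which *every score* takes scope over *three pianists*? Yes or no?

Yes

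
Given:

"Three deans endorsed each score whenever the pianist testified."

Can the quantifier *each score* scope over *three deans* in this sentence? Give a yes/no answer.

Yes

Although there is an adjunct clause, *each score* is in the main clause, not inside the adjunct.
With no island boundary between them, the object can take inverse scope over the subject via ordinary QR within the clause.
So *each score* > *three deans* is among the available readings.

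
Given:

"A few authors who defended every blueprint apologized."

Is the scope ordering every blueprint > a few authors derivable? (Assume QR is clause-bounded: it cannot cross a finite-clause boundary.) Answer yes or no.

No

The target quantifier *every blueprint* is part of the relative clause *who defended every blueprint*.
Relative clauses are scope islands: a quantifier cannot QR out of a relative clause to take scope in the matrix clause.
So *every blueprint* cannot raise to a position above *a few authors*.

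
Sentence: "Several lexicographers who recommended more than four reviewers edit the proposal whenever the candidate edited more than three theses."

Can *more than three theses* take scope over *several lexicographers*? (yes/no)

No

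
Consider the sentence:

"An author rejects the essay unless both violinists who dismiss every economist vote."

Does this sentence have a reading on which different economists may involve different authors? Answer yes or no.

This is the *every economist* > *an author* reading.
*every economist* sits inside the relative clause *who dismiss every economist*, which is itself inside the adjunct *unless both violinists who dismiss every economist vote*.
Both the relative clause and the enclosing adjunct are scope islands; QR cannot cross either.
So *every economist* cannot raise to a position above *an author*.
(Only the surface reading survives: one fixed author with respect to all the relevant economists.)

No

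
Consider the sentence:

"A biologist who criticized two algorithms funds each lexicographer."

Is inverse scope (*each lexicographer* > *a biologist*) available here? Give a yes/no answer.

*each lexicographer* is a matrix argument; only *a biologist* is modified by the relative clause *who criticized two algorithms*, so the RC island is irrelevant to the target quantifier.
Since no island is crossed, the inverse ordering is licensed alongside surface scope.
The sentence is scopally ambiguous between *a biologist* > *each lexicographer* and *each lexicographer* > *a biologist*.

Yes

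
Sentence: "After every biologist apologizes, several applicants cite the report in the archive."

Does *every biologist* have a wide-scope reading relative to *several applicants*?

No

Structurally, *every biologist* is inside the adjunct clause *after every biologist apologizes*.
Adverbial clauses are not L-marked, so they are barriers for QR — the quantifier cannot escape the adjunct.
*every biologist* > *several applicants* would require crossing that boundary, which is illicit.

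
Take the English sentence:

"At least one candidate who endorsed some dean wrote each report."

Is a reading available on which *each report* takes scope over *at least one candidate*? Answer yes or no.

Yes

*each report* is a matrix argument; only *at least one candidate* is modified by the relative clause *who endorsed some dean*, so the RC island is irrelevant to the target quantifier.
Nothing blocks QR of the lower DP to a position above the higher one, so inverse scope is available.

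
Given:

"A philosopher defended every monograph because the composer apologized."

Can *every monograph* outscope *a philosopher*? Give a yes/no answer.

Yes

The adjunct island is irrelevant here — *every monograph* and *a philosopher* are both in the matrix clause.
QR within a single clause is free, so the lower quantifier may take scope over the higher one.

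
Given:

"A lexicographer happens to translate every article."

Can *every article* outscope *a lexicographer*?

Infinitival complements of raising predicates do not block QR; *every article* and *a lexicographer* are effectively clausemates.
Nothing blocks QR of the lower DP to a position above the higher one, so inverse scope is available.

Yes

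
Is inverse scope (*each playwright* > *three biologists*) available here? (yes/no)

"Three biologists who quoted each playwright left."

No

*each playwright* is embedded in the relative clause *who quoted each playwright*.
The relative clause forms an island for QR, so the quantifier is confined to the head noun's restrictor.
The inverse ordering *each playwright* > *three biologists* is therefore underivable.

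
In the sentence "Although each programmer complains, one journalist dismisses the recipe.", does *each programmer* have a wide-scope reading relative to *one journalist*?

No

The DP *each programmer* is contained in the adjunct clause *although each programmer complains*.
The adjunct-island constraint bars QR out of an adverbial clause.
*each programmer* is confined to the island and cannot take scope over *one journalist*.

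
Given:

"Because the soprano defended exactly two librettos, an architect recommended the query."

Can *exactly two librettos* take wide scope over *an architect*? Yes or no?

No

Structurally, *exactly two librettos* is inside the adjunct clause *because the soprano defended exactly two librettos*.
Adverbial clauses are not L-marked, so they are barriers for QR — the quantifier cannot escape the adjunct.
There is no licit LF on which *exactly two librettos* c-commands *an architect*.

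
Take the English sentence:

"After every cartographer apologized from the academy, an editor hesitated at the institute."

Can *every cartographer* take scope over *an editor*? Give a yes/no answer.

No

*every cartographer* is embedded in the adjunct clause *after every cartographer apologized from the academy*.
Since the clause is an adjunct (not a complement), the Adjunct Condition blocks QR across its edge.
*every cartographer* is confined to the island and cannot take scope over *an editor*.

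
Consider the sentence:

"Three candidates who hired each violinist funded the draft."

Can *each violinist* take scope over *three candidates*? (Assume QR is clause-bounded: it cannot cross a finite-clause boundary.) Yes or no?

*each violinist* is embedded in the relative clause *who hired each violinist*.
A relative clause is a scope island — quantifier raising cannot cross its boundary.
*each violinist* is confined to the island and cannot take scope over *three candidates*.

No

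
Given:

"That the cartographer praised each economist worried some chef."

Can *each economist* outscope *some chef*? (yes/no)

No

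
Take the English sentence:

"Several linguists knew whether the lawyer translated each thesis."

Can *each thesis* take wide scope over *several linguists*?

*each thesis* is embedded in the embedded question *whether the lawyer translated each thesis*.
The wh-island constraint blocks QR out of an embedded interrogative.
*each thesis* is confined to the island and cannot take scope over *several linguists*.

No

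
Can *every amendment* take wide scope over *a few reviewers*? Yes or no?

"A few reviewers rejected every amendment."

Yes

*a few reviewers* and *every amendment* are co-arguments of the matrix verb, with nothing but a clause-internal boundary between them.
Nothing blocks QR of the lower DP to a position above the higher one, so inverse scope is available.
Both orderings are possible: *a few reviewers* > *every amendment* and *every amendment* > *a few reviewers*.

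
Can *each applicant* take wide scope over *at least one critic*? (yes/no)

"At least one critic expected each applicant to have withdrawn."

This is an ECM construction: *each applicant* is the infinitival subject, Case-marked by the matrix verb, and the infinitive is transparent for QR.
No island intervenes, so both surface and inverse scope are derivable.

Yes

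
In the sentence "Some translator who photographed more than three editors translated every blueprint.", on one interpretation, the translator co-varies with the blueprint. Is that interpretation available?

This is the *every blueprint* > *some translator* reading.
*every blueprint* is a matrix argument; only *some translator* is modified by the relative clause *who photographed more than three editors*, so the RC island is irrelevant to the target quantifier.
No island intervenes, so both surface and inverse scope are derivable.
So *every blueprint* > *some translator* is among the available readings.

Yes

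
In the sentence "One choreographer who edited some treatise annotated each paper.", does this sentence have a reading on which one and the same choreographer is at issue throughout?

Yes

That reading corresponds to *one choreographer* > *each paper*.
That is the surface-scope ordering, which is always one of the available readings — island constraints only ever restrict inverse scope.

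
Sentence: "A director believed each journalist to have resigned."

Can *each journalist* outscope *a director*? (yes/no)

*each journalist* is an ECM subject; ECM complements are not islands, and the embedded quantifier may take matrix scope.
Nothing blocks QR of the lower DP to a position above the higher one, so inverse scope is available.

Yes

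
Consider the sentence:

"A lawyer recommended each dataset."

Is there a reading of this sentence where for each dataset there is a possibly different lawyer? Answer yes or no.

Yes

The described interpretation is the *each dataset* > *a lawyer* scoping.
Both DPs are arguments of the same predicate; there is no clause or island boundary between them.
QR within a single clause is free, so the lower quantifier may take scope over the higher one.
Both orderings are possible: *a lawyer* > *each dataset* and *each dataset* > *a lawyer*.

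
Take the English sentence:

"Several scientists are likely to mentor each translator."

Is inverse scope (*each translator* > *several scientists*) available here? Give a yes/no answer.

Infinitival complements of raising predicates do not block QR; *each translator* and *several scientists* are effectively clausemates.
No island intervenes, so both surface and inverse scope are derivable.

Yes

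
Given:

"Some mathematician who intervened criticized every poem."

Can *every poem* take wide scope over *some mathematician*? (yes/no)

Yes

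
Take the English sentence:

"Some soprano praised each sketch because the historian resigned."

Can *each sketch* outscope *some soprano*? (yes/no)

Although there is an adjunct clause, *each sketch* is in the main clause, not inside the adjunct.
Clause-internal QR can adjoin the lower DP above the subject, yielding the inverse reading.
The sentence is scopally ambiguous between *some soprano* > *each sketch* and *each sketch* > *some soprano*.

Yes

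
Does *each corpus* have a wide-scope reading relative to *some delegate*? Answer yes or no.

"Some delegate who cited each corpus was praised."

No

Structurally, *each corpus* is inside the relative clause *who cited each corpus*.
Quantifiers inside a relative clause are trapped there; the RC boundary blocks QR.
*each corpus* > *some delegate* would require crossing that boundary, which is illicit.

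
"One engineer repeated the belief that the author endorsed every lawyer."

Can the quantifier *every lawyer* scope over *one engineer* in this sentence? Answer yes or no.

No

The target quantifier *every lawyer* is part of the complex NP *the belief that the author endorsed every lawyer*.
Since the clause is the complement of a nominal head, the CNPC blocks scope extraction.
So the wide-scope reading for *every lawyer* is blocked.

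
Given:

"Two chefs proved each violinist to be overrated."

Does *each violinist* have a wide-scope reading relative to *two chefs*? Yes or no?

Yes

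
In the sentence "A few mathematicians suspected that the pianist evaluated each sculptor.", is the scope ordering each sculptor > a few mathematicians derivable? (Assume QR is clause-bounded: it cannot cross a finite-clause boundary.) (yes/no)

No

*each sculptor* occurs within the finite complement clause *that the pianist evaluated each sculptor*.
QR is clause-bounded, so the finite complement is a scope island for the embedded quantifier.
So the wide-scope reading for *each sculptor* is blocked.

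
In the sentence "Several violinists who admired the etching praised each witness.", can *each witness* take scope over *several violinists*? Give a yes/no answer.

Yes

The relative clause *who admired the etching* modifies *several violinists*, but *each witness* is not inside that relative clause — it is an argument of the matrix verb.
Clause-internal QR can adjoin the lower DP above the subject, yielding the inverse reading.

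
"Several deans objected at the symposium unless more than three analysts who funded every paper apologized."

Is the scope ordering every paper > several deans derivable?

*every paper* occurs within the relative clause *who funded every paper*, which is itself inside the adjunct *unless more than three analysts who funded every paper apologized*.
The quantifier would have to escape first the RC and then the adjunct — two independent island violations.
*every paper* is confined to the island and cannot take scope over *several deans*.

No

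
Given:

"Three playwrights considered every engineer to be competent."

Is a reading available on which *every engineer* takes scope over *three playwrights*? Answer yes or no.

The ECM infinitive is scope-transparent — *every engineer* is free to raise above *three playwrights*.
Ordinary QR to a clause-peripheral position gives the wide-scope LF for the lower DP.
The sentence is scopally ambiguous between *three playwrights* > *every engineer* and *every engineer* > *three playwrights*.

Yes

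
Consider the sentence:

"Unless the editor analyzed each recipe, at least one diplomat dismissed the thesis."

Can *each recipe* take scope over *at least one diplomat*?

*each recipe* sits inside the adjunct clause *unless the editor analyzed each recipe*.
The adjunct-island constraint bars QR out of an adverbial clause.
*each recipe* is confined to the island and cannot take scope over *at least one diplomat*.

No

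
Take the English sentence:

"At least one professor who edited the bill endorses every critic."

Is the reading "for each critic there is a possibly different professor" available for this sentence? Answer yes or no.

Yes

This is the *every critic* > *at least one professor* reading.
The RC *who edited the bill* is an island, but *every critic* is not inside it — it is the matrix object, a clausemate of *at least one professor*.
Nothing blocks QR of the lower DP to a position above the higher one, so inverse scope is available.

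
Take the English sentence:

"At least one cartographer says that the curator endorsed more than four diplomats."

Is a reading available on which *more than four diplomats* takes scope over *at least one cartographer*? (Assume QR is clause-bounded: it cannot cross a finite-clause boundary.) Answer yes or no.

*more than four diplomats* occurs within the finite complement clause *that the curator endorsed more than four diplomats*.
QR is clause-bounded, so the finite complement is a scope island for the embedded quantifier.
There is no licit LF on which *more than four diplomats* c-commands *at least one cartographer*.
(Only the surface reading survives: one fixed cartographer with respect to all the relevant diplomats.)

No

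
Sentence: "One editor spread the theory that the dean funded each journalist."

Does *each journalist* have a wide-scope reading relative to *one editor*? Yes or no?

The DP *each journalist* is contained in the complex NP *the theory that the dean funded each journalist*.
The complex NP is opaque for QR — the quantifier is frozen inside the noun's complement.
The inverse ordering *each journalist* > *one editor* is therefore underivable.

No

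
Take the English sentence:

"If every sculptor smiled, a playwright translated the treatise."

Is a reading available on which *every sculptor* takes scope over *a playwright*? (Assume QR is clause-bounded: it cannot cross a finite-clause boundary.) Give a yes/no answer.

*every sculptor* occurs within the adjunct clause *if every sculptor smiled*.
Adjuncts are opaque for quantifier raising; a quantifier in an adjunct stays inside it.
So *every sculptor* cannot raise to a position above *a playwright*.

No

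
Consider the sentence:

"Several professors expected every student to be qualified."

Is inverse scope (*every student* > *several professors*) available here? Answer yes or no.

Yes

*every student* is the subject of an ECM infinitive — the infinitival complement of an ECM verb is not a scope island, so *every student* can raise into the matrix clause.
Ordinary QR to a clause-peripheral position gives the wide-scope LF for the lower DP.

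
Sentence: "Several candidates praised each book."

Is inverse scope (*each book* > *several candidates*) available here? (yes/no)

Yes

*several candidates* and *each book* are co-arguments of the matrix verb, with nothing but a clause-internal boundary between them.
Clause-internal QR can adjoin the lower DP above the subject, yielding the inverse reading.
So *each book* > *several candidates* is among the available readings.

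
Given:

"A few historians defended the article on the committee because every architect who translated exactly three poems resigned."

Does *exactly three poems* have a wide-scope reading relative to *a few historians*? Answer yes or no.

No

*exactly three poems* is embedded in the relative clause *who translated exactly three poems*, which is itself inside the adjunct *because every architect who translated exactly three poems resigned*.
Both the relative clause and the enclosing adjunct are scope islands; QR cannot cross either.
*exactly three poems* > *a few historians* would require crossing that boundary, which is illicit.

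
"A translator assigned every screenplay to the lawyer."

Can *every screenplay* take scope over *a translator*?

Yes

*every screenplay* is the matrix object and *a translator* the matrix subject; the two are clausemates.
Since no island is crossed, the inverse ordering is licensed alongside surface scope.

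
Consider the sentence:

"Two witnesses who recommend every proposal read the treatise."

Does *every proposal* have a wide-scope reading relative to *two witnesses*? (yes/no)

*every proposal* sits inside the relative clause *who recommend every proposal*.
Relative clauses are scope islands: a quantifier cannot QR out of a relative clause to take scope in the matrix clause.
*every proposal* is confined to the island and cannot take scope over *two witnesses*.

No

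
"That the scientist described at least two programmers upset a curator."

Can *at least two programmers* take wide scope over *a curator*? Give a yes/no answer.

Structurally, *at least two programmers* is inside the sentential subject *that the scientist described at least two programmers*.
The subject-island constraint blocks QR out of a clausal subject.
So *at least two programmers* cannot raise to a position above *a curator*.

No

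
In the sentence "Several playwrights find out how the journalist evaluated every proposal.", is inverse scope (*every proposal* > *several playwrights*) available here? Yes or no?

No

The target quantifier *every proposal* is part of the embedded question *how the journalist evaluated every proposal*.
Embedded wh-clauses are opaque for QR, so the quantifier stays inside the question.
Hence only narrow scope for *every proposal* (under *several playwrights*) survives.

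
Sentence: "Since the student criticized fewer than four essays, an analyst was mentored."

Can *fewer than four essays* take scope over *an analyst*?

The DP *fewer than four essays* is contained in the adjunct clause *since the student criticized fewer than four essays*.
Since the clause is an adjunct (not a complement), the Adjunct Condition blocks QR across its edge.
So *fewer than four essays* cannot raise to a position above *an analyst*.

No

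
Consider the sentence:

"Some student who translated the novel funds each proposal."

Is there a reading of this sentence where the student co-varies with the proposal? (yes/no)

Yes

This is the *each proposal* > *some student* reading.
*each proposal* is a matrix argument; only *some student* is modified by the relative clause *who translated the novel*, so the RC island is irrelevant to the target quantifier.
Clause-internal QR can adjoin the lower DP above the subject, yielding the inverse reading.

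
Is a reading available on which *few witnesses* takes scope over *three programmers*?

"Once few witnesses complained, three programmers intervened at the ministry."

No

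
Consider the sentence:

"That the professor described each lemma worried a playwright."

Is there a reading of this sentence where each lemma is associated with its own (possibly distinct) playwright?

The described interpretation is the *each lemma* > *a playwright* scoping.
*each lemma* is embedded in the sentential subject *that the professor described each lemma*.
Clausal subjects are scope islands; QR from inside the subject into the matrix is barred.
The ordering *each lemma* > *a playwright* is therefore underivable.

No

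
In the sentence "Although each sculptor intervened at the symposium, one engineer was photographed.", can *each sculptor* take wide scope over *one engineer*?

No

*each sculptor* is embedded in the adjunct clause *although each sculptor intervened at the symposium*.
Since the clause is an adjunct (not a complement), the Adjunct Condition blocks QR across its edge.
So the wide-scope reading for *each sculptor* is blocked.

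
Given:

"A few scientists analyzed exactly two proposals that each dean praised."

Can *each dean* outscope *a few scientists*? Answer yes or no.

No

*each dean* sits inside the relative clause *that each dean praised* modifying *exactly two proposals*.
The relative clause forms an island for QR, so the quantifier is confined to the head noun's restrictor.
So *each dean* cannot raise high enough to outscope *a few scientists*; only the surface ordering *a few scientists* > *each dean* is available.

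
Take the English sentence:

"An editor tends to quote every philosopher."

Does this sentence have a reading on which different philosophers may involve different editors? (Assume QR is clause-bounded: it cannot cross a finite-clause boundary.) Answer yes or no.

Yes

The paraphrase describes the scope ordering *every philosopher* > *an editor*.
*every philosopher* is the object of the infinitival complement of a raising predicate; raising infinitives are transparent for QR, so the two DPs are in effect clausemates.
With no island boundary between them, the object can take inverse scope over the subject via ordinary QR within the clause.
Both orderings are possible: *an editor* > *every philosopher* and *every philosopher* > *an editor*.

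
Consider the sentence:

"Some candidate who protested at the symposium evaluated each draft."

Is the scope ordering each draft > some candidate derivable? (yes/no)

The RC *who protested at the symposium* is an island, but *each draft* is not inside it — it is the matrix object, a clausemate of *some candidate*.
QR within a single clause is free, so the lower quantifier may take scope over the higher one.

Yes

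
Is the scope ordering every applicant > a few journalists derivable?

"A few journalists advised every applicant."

Yes

*every applicant* and *a few journalists* are in the same minimal clause.
With no island boundary between them, the object can take inverse scope over the subject via ordinary QR within the clause.
Both orderings are possible: *a few journalists* > *every applicant* and *every applicant* > *a few journalists*.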